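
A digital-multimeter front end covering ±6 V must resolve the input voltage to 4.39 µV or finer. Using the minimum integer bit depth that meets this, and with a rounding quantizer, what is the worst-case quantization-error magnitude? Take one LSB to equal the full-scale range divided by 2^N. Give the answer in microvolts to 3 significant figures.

Span: 6 V − (-6 V) = 12 V.
12 V / 4.39 µV = 2.733e6. Since 2^21 = 2097152 and 2^22 = 4194304, N = 22.
LSB = 12 V ÷ 2^22 = 12/4194304 V = 2.8610 µV.
Half an LSB is 1.43 µV.

1.43 µV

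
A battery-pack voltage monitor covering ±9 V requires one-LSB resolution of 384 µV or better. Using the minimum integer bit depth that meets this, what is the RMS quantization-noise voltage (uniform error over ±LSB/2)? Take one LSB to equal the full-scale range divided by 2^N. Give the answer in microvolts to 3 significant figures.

Span: 9 V − (-9 V) = 18 V.
Required number of levels: 18/384 µV = 46875; smallest N with 2^N ≥ that is 16.
LSB = 18 V ÷ 2^16 = 18/65536 V = 274.66 µV.
V_rms = LSB/√12 = 79.3 µV.

79.3 µV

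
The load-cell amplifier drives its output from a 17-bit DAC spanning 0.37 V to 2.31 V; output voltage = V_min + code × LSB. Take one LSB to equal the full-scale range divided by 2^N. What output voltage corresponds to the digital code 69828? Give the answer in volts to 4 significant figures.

1.404 V

Range = 2.31 − (0.37) = 1.94 V. LSB = 1.94 V / 2^17.
Output = V_min + (69828/131072) × range = 0.37 + 0.532745 × 1.94 V
      = 0.37 + 1.03353 = 1.40353 V.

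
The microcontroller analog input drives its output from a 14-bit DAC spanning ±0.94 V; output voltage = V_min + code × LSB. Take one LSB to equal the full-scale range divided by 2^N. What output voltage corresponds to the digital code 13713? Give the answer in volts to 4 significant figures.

The full-scale span is 0.94 − (-0.94) = 1.88 V. LSB = 1.88 V / 2^14.
V_out = -0.94 + 13713 × (1.88/16384) V
      = -0.94 + 1.57351 = 0.633513 V.

0.6335 V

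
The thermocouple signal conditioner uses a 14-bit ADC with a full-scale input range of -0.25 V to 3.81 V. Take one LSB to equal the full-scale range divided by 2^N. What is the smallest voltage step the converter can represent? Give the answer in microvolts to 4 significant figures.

Range = 3.81 − (-0.25) = 4.06 V.
2^14 = 16384 levels.
Step size = 4.06/16384 V = 247.8 µV.

247.8 µV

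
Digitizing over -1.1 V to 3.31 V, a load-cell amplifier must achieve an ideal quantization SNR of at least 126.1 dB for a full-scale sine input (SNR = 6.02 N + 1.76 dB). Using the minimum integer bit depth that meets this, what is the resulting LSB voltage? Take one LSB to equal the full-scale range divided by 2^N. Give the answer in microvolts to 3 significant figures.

Span: 3.31 V − (-1.1 V) = 4.41 V.
6.02 N + 1.76 ≥ 126.1 gives N ≥ 20.654, so the minimum integer is 21.
LSB = 4.41 V / 2^21 = 2.10 µV.

2.10 µV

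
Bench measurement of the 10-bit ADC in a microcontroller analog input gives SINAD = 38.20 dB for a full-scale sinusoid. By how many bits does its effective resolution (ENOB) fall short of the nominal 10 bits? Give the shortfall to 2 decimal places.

3.95 bits

ENOB = (SINAD − 1.76)/6.02 = (38.20 − 1.76)/6.02 = 6.0532 bits.
Shortfall = 10 − 6.0532 = 3.9468 bits.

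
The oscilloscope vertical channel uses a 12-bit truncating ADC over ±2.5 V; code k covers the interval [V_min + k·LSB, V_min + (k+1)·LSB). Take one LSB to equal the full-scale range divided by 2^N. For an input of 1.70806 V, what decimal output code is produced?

3447

Span: 2.5 V − (-2.5 V) = 5 V. LSB = 5 V / 2^12 ≈ 1.221 mV.
(V_in − V_min) × 2^12/range = (1.70806 − (-2.5)) × 4096/5 = 3447.243.
Floor → code = 3447.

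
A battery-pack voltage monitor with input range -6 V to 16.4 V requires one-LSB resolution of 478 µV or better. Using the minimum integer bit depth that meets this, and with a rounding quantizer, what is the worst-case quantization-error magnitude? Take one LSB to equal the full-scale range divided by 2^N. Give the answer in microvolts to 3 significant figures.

171 µV

Full-scale range = 16.4 V − (-6 V) = 22.4 V.
Need 2^N ≥ 22.4 V / 478 µV = 46860 → N_min = 16.
LSB = 22.4 V ÷ 2^16 = 22.4/65536 V = 341.80 µV.
Max error for round-to-nearest is LSB/2 = 171 µV.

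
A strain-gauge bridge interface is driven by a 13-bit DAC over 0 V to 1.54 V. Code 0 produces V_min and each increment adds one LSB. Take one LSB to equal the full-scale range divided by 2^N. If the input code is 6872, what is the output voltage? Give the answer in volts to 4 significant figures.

V_FS = 1.54 V. LSB = 1.54 V / 2^13.
V_out = V_min + code × LSB = 0 V + 6872 × 1.54 V / 8192
      = 0 V + 1.29186 V = 1.29186 V.

1.292 V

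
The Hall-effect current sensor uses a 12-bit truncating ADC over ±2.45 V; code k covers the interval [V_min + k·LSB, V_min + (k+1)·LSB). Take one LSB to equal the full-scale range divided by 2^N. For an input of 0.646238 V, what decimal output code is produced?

Range = 2.45 − (-2.45) = 4.9 V. LSB = 4.9 V / 2^12 ≈ 1.196 mV.
code = ⌊(V_in − V_min)/LSB⌋ = ⌊(V_in − V_min) × 2^12 / range⌋
     = ⌊(0.646238 − (-2.45)) × 4096 / 4.9⌋ = ⌊3.096238 × 4096/4.9⌋
     = ⌊2588.202⌋ = 2588.

2588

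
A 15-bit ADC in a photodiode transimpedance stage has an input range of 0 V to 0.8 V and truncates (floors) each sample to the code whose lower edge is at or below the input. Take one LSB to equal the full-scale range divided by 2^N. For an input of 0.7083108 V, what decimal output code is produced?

29012

V_FS = 0.8 V. LSB = 0.8 V / 2^15 ≈ 24.41 µV.
V_in − V_min = 0.7083108 − (0) = 0.7083108 V.
Divide by LSB: 0.7083108 × 32768/0.8 = 29012.4104.
Truncating gives code 29012.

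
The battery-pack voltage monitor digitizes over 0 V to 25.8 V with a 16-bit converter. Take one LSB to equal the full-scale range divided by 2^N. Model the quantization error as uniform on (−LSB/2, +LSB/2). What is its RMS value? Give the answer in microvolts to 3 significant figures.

114 µV

Full-scale range = 25.8 V.
One LSB is 25.8 V / 65536 = 393.68 µV.
RMS of a uniform error over width LSB is LSB/√12 = 114 µV.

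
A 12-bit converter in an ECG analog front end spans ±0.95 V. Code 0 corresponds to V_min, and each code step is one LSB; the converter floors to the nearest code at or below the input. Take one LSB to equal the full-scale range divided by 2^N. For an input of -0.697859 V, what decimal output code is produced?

543

Range = 0.95 − (-0.95) = 1.9 V. LSB = 1.9 V / 2^12 ≈ 463.9 µV.
code = ⌊(V_in − V_min)/LSB⌋ = ⌊(V_in − V_min) × 2^12 / range⌋
     = ⌊(-0.697859 − (-0.95)) × 4096 / 1.9⌋ = ⌊0.252141 × 4096/1.9⌋
     = ⌊543.563⌋ = 543.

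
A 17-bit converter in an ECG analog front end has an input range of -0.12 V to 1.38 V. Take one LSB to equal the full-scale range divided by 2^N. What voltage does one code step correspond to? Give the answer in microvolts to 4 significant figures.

Range = 1.38 − (-0.12) = 1.5 V.
There are 2^17 = 131072 steps.
LSB = 1.5 V ÷ 2^17 = 1.5/131072 V = 11.44 µV.

11.44 µV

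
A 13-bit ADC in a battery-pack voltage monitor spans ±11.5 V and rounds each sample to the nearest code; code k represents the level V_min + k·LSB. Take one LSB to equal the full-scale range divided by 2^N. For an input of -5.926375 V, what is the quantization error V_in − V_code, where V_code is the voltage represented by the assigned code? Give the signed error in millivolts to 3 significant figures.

Range = 11.5 − (-11.5) = 23 V. LSB = 23 V / 2^13 ≈ 2.808 mV.
(V_in − V_min)/LSB = (-5.926375 − (-11.5)) × 8192/23 = 1985.1798 → nearest code k = 1985.
V_code = -11.5 + (1985/8192) × 23 = -5.926879883 V.
V_in − V_code = -5.926375 − (-5.926879883) = +0.505 mV.

+0.505 mV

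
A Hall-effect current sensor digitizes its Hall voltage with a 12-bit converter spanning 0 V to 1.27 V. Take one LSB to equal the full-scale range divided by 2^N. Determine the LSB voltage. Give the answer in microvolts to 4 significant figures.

Range is 1.27 V.
2^12 = 4096 levels.
Step size = 1.27/4096 V = 310.1 µV.

310.1 µV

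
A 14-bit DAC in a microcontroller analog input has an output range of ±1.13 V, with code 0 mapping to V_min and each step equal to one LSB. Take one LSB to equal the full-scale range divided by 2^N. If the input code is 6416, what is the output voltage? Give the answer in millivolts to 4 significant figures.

Range = 1.13 − (-1.13) = 2.26 V. LSB = 2.26 V / 2^14.
Output = V_min + (6416/16384) × range = -1.13 + 0.391602 × 2.26 V
      = -1.13 + 0.885020 = -0.244980 V.

-245.0 mV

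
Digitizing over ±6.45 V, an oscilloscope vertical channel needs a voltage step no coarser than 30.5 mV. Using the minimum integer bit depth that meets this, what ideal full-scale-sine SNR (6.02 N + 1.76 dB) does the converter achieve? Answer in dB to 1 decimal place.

Span: 6.45 V − (-6.45 V) = 12.9 V.
Required number of levels: 12.9/30.5 mV = 422.95; smallest N with 2^N ≥ that is 9.
SNR = 6.02 × 9 + 1.76 = 55.94 dB.

55.9 dB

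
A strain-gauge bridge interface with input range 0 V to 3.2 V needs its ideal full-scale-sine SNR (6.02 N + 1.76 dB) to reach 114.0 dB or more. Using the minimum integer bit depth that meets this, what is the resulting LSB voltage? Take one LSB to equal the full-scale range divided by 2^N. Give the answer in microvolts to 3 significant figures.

6.10 µV

Full-scale range = 3.2 V.
Required N = ⌈(114.0 − 1.76)/6.02⌉ = ⌈18.645⌉ = 19.
One LSB is 3.2 V / 524288 = 6.10 µV.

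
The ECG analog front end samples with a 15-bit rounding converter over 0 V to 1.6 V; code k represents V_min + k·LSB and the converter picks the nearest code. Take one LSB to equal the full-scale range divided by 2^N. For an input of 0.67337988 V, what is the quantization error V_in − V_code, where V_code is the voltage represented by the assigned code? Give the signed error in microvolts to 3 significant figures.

Range is 1.6 V. LSB = 1.6 V / 2^15 ≈ 48.83 µV.
(0.67337988 − (0)) / LSB = 0.67337988 × 32768/1.6 = 13790.8199. Nearest integer: k = 13791.
V_code = V_min + k × range/2^15 = 0 + 13791 × 1.6/32768 = 0.67338867188 V.
e = 0.67337988 − (0.67338867188) = −8.79 µV.

−8.79 µV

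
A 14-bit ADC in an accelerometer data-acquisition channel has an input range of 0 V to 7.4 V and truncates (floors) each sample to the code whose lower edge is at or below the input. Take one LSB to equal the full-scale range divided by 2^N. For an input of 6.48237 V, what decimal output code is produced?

Range is 7.4 V. LSB = 7.4 V / 2^14 ≈ 451.7 µV.
V_in − V_min = 6.48237 − (0) = 6.48237 V.
Divide by LSB: 6.48237 × 16384/7.4 = 14352.3176.
Truncating gives code 14352.

14352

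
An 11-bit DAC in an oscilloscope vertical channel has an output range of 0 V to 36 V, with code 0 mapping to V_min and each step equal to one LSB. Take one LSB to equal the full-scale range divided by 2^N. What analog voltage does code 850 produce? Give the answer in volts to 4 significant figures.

14.94 V

Range is 36 V. LSB = 36 V / 2^11.
V_out = V_min + code × LSB = 0 V + 850 × 36 V / 2048
      = 0 + 14.9414 = 14.9414 V.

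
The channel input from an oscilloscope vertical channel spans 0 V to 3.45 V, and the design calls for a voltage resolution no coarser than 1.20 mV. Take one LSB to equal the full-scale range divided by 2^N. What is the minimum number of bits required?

12 bits

V_FS = 3.45 V.
3.45 V / 1.20 mV = 2875. Since 2^11 = 2048 and 2^12 = 4096, N = 12.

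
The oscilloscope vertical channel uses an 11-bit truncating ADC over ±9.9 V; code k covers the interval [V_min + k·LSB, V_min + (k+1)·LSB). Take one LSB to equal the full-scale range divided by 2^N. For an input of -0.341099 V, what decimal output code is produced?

The full-scale span is 9.9 − (-9.9) = 19.8 V. LSB = 19.8 V / 2^11 ≈ 9.668 mV.
(V_in − V_min) × 2^11/range = (-0.341099 − (-9.9)) × 2048/19.8 = 988.719.
Floor → code = 988.

988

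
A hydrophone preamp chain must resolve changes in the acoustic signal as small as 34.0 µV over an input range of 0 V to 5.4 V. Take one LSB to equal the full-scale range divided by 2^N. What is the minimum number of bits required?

V_FS = 5.4 V.
Levels needed ≥ 5.4/34.0 µV = 158800. 2^18 = 262144 suffices, so N_min = 18.

18 bits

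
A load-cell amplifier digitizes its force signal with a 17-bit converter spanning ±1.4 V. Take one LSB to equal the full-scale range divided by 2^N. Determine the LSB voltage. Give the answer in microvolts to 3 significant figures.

The full-scale span is 1.4 − (-1.4) = 2.8 V.
There are 2^17 = 131072 steps.
LSB = 2.8 V / 2^17 = 21.4 µV.

21.4 µV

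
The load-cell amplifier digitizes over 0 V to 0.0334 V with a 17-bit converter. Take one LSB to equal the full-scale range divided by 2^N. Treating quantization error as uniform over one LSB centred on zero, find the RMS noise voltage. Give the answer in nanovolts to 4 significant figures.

Span = 0.0334 V.
LSB = 0.0334 V ÷ 2^17 = 0.0334/131072 V = 254.822 nV.
For a uniform distribution on [−LSB/2, +LSB/2], V_rms = LSB/√12 = 254.822 nV/3.4641 = 73.56 nV.

73.56 nV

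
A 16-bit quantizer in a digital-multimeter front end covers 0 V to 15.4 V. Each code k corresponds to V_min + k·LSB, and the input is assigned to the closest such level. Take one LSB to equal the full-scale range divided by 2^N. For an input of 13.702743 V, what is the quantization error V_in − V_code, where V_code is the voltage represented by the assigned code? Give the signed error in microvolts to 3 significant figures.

Range is 15.4 V. LSB = 15.4 V / 2^16 ≈ 235.0 µV.
(V_in − V_min)/LSB = (13.702743 − (0)) × 65536/15.4 = 58313.1796 → nearest code k = 58313.
V_code = 0 + (58313/65536) × 15.4 = 13.702700806 V.
V_in − V_code = 13.702743 − (13.702700806) = +42.2 µV.

+42.2 µV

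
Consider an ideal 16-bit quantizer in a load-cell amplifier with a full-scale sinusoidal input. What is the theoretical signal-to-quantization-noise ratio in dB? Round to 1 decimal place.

6.02(16) + 1.76 = 96.32 + 1.76 = 98.08 dB.

98.1 dB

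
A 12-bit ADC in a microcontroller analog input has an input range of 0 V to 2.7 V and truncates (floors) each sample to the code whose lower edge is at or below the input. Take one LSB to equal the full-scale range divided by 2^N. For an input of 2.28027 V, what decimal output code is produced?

V_FS = 2.7 V. LSB = 2.7 V / 2^12 ≈ 0.6592 mV.
code = ⌊(V_in − V_min)/LSB⌋ = ⌊(V_in − V_min) × 2^12 / range⌋
     = ⌊(2.28027 − (0)) × 4096 / 2.7⌋ = ⌊2.28027 × 4096/2.7⌋
     = ⌊3459.254⌋ = 3459.

3459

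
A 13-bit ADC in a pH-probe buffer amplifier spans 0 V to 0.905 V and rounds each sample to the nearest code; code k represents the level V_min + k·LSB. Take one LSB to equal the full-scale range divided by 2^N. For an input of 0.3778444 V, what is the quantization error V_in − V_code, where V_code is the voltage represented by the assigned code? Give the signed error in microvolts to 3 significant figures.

Full-scale range = 0.905 V. LSB = 0.905 V / 2^13 ≈ 110.5 µV.
(V_in − V_min)/LSB = (0.3778444 − (0)) × 8192/0.905 = 3420.2225 → nearest code k = 3420.
V_code = 0 + (3420/8192) × 0.905 = 0.3778198242 V.
V_in − V_code = 0.3778444 − (0.3778198242) = +24.6 µV.

+24.6 µV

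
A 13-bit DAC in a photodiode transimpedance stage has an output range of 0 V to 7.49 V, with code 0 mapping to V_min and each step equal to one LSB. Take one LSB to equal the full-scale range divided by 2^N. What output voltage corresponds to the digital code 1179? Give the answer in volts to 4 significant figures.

Range is 7.49 V. LSB = 7.49 V / 2^13.
V_out = V_min + code × LSB = 0 V + 1179 × 7.49 V / 8192
      = 0 + 1.07797 = 1.07797 V.

1.078 V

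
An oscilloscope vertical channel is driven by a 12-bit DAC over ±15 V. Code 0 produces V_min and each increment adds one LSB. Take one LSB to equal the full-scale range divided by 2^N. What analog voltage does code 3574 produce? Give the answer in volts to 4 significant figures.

Full-scale range = 15 V − (-15 V) = 30 V. LSB = 30 V / 2^12.
V_out = -15 + 3574 × (30/4096) V
      = -15 V + 26.1768 V = 11.1768 V.

11.18 V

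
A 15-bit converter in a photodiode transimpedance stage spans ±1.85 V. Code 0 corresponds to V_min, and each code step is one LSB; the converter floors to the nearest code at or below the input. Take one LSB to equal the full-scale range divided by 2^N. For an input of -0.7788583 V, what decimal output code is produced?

9486

The full-scale span is 1.85 − (-1.85) = 3.7 V. LSB = 3.7 V / 2^15 ≈ 112.9 µV.
V_in − V_min = -0.7788583 − (-1.85) = 1.0711417 V.
Divide by LSB: 1.0711417 × 32768/3.7 = 9486.2625.
Truncating gives code 9486.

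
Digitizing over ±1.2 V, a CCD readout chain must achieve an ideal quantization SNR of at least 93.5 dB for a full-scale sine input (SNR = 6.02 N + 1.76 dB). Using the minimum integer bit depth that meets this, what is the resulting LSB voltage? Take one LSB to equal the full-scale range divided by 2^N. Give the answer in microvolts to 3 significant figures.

36.6 µV

The full-scale span is 1.2 − (-1.2) = 2.4 V.
N ≥ (93.5 − 1.76)/6.02 = 15.239 → N_min = 16.
Step size = 2.4/65536 V = 36.6 µV.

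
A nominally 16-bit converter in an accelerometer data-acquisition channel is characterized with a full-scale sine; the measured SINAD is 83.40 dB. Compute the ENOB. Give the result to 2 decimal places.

ENOB = (SINAD − 1.76) / 6.02 = (83.40 − 1.76) / 6.02 = 81.64 / 6.02 = 13.5615.

13.56 bits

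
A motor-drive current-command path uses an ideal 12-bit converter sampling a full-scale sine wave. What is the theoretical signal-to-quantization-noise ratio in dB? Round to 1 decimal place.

74.0 dB

6.02(12) + 1.76 = 72.24 + 1.76 = 74.00 dB.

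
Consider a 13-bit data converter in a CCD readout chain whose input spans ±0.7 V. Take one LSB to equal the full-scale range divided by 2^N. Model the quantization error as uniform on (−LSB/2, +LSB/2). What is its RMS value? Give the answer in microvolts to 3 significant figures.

49.3 µV

Span: 0.7 V − (-0.7 V) = 1.4 V.
LSB = 1.4 V ÷ 2^13 = 1.4/8192 V = 170.90 µV.
For a uniform distribution on [−LSB/2, +LSB/2], V_rms = LSB/√12 = 170.90 µV/3.4641 = 49.3 µV.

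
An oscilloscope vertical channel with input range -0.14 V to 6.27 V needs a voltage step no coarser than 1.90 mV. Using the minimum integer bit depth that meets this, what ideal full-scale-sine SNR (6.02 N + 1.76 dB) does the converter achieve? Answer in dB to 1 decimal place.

Range = 6.27 − (-0.14) = 6.41 V.
6.41 V / 1.90 mV = 3374. Since 2^11 = 2048 and 2^12 = 4096, N = 12.
6.02(12) + 1.76 = 74.00 dB.

74.0 dB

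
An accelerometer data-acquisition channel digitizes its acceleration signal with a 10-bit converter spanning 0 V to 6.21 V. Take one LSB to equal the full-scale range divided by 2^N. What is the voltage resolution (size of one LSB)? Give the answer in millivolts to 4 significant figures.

6.064 mV

Span = 6.21 V.
There are 2^10 = 1024 steps.
One LSB is 6.21 V / 1024 = 6.064 mV.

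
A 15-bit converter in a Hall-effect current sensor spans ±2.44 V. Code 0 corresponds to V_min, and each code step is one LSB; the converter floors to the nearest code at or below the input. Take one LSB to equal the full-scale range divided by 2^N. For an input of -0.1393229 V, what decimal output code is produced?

15448

The full-scale span is 2.44 − (-2.44) = 4.88 V. LSB = 4.88 V / 2^15 ≈ 148.9 µV.
code = ⌊(V_in − V_min)/LSB⌋ = ⌊(V_in − V_min) × 2^15 / range⌋
     = ⌊(-0.1393229 − (-2.44)) × 32768 / 4.88⌋ = ⌊2.3006771 × 32768/4.88⌋
     = ⌊15448.481⌋ = 15448.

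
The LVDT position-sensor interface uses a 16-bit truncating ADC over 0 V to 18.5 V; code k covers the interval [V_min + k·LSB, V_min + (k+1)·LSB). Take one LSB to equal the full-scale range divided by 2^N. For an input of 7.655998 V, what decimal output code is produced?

Range is 18.5 V. LSB = 18.5 V / 2^16 ≈ 282.3 µV.
(V_in − V_min) × 2^16/range = (7.655998 − (0)) × 65536/18.5 = 27121.269.
Floor → code = 27121.

27121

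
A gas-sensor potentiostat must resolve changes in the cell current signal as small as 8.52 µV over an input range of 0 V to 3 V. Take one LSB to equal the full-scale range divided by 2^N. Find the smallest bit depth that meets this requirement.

19 bits

V_FS = 3 V.
Need 2^N ≥ 3 V / 8.52 µV = 352100 → N_min = 19.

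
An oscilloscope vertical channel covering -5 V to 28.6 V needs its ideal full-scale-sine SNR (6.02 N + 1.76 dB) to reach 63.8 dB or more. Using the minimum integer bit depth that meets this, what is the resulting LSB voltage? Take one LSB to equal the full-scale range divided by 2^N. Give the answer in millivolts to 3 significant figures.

16.4 mV

Full-scale range = 28.6 V − (-5 V) = 33.6 V.
Required N = ⌈(63.8 − 1.76)/6.02⌉ = ⌈10.306⌉ = 11.
Step size = 33.6/2048 V = 16.4 mV.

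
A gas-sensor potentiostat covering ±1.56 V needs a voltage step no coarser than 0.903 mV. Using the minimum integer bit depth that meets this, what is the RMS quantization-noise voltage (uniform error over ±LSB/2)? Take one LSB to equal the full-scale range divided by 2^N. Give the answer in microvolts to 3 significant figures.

220 µV

Range = 1.56 − (-1.56) = 3.12 V.
3.12 V / 0.903 mV = 3455. Since 2^11 = 2048 and 2^12 = 4096, N = 12.
One LSB is 3.12 V / 4096 = 0.76172 mV.
σ_q = LSB/√12 = 0.76172 mV/3.4641 = 220 µV.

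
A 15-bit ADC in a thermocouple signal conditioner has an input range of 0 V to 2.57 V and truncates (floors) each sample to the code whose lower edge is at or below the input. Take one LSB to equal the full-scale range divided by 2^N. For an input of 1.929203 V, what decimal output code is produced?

Full-scale range = 2.57 V. LSB = 2.57 V / 2^15 ≈ 78.43 µV.
code = ⌊(V_in − V_min)/LSB⌋ = ⌊(V_in − V_min) × 2^15 / range⌋
     = ⌊(1.929203 − (0)) × 32768 / 2.57⌋ = ⌊1.929203 × 32768/2.57⌋
     = ⌊24597.714⌋ = 24597.

24597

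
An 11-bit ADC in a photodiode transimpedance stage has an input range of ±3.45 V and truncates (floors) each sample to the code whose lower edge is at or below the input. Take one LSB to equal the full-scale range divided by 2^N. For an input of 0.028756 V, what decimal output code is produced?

1032

Full-scale range = 3.45 V − (-3.45 V) = 6.9 V. LSB = 6.9 V / 2^11 ≈ 3.369 mV.
code = ⌊(V_in − V_min)/LSB⌋ = ⌊(V_in − V_min) × 2^11 / range⌋
     = ⌊(0.028756 − (-3.45)) × 2048 / 6.9⌋ = ⌊3.478756 × 2048/6.9⌋
     = ⌊1032.535⌋ = 1032.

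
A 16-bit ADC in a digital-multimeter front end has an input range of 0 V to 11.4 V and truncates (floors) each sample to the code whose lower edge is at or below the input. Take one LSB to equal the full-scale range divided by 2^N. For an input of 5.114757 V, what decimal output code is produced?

29403

Span = 11.4 V. LSB = 11.4 V / 2^16 ≈ 174.0 µV.
(V_in − V_min) × 2^16/range = (5.114757 − (0)) × 65536/11.4 = 29403.571.
Floor → code = 29403.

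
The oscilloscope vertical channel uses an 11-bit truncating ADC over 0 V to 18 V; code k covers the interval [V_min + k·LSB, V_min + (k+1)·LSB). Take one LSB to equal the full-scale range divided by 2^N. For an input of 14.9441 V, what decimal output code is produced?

1700

Range is 18 V. LSB = 18 V / 2^11 ≈ 8.789 mV.
V_in − V_min = 14.9441 − (0) = 14.9441 V.
Divide by LSB: 14.9441 × 2048/18 = 1700.3065.
Truncating gives code 1700.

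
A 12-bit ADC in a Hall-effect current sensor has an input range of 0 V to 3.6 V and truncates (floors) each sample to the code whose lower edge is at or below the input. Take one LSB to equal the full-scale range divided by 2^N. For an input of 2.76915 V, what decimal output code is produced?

3150

Full-scale range = 3.6 V. LSB = 3.6 V / 2^12 ≈ 0.8789 mV.
code = ⌊(V_in − V_min)/LSB⌋ = ⌊(V_in − V_min) × 2^12 / range⌋
     = ⌊(2.76915 − (0)) × 4096 / 3.6⌋ = ⌊2.76915 × 4096/3.6⌋
     = ⌊3150.677⌋ = 3150.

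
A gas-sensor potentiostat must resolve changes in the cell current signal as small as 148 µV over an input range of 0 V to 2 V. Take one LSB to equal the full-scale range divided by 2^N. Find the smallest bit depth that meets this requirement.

14 bits

Span = 2 V.
2 V / 148 µV = 13510. Since 2^13 = 8192 and 2^14 = 16384, N = 14.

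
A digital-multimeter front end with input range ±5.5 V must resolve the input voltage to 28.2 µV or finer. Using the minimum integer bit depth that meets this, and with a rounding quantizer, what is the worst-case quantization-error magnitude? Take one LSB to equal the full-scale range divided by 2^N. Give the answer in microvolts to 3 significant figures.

10.5 µV

Range = 5.5 − (-5.5) = 11 V.
Levels needed ≥ 11/28.2 µV = 390100. 2^19 = 524288 suffices, so N_min = 19.
One LSB is 11 V / 524288 = 20.981 µV.
Half an LSB is 10.5 µV.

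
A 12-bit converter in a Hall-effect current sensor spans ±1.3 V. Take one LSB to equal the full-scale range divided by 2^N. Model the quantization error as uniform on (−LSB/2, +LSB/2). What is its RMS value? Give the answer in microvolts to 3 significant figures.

183 µV

Span: 1.3 V − (-1.3 V) = 2.6 V.
LSB = 2.6 V / 2^12 = 0.63477 mV.
V_rms = LSB/√12 = 0.63477 mV / √12 = 183 µV.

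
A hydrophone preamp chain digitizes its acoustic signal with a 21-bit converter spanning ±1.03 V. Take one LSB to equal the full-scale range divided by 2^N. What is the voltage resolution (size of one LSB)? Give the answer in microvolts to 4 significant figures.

0.9823 µV

Span: 1.03 V − (-1.03 V) = 2.06 V.
2^21 = 2097152 levels.
LSB = 2.06 V / 2^21 = 0.9823 µV.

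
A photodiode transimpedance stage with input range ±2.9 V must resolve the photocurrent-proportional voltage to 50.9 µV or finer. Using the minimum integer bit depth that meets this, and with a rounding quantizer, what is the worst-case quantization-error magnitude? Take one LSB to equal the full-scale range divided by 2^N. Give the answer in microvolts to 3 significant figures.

22.1 µV

Span: 2.9 V − (-2.9 V) = 5.8 V.
Required number of levels: 5.8/50.9 µV = 113950; smallest N with 2^N ≥ that is 17.
LSB = 5.8 V ÷ 2^17 = 5.8/131072 V = 44.250 µV.
Half an LSB is 22.1 µV.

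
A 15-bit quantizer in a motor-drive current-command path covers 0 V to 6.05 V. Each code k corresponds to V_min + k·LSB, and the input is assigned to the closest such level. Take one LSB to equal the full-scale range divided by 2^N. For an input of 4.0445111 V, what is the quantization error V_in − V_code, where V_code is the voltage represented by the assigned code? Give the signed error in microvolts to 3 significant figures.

−23.2 µV

V_FS = 6.05 V. LSB = 6.05 V / 2^15 ≈ 184.6 µV.
Position in LSBs: (4.0445111 − (0)) × 32768/6.05 = 21905.8743; rounding gives k = 21906.
Reconstructed level: 0 + 21906 × 6.05/32768 V = 4.0445343018 V.
V_in − V_code = 4.0445111 − (4.0445343018) = −23.2 µV.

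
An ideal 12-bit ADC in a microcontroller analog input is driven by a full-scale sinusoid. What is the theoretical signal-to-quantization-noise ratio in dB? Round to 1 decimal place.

74.0 dB

Ideal quantization SNR: 6.02 × 12 + 1.76 dB = 74.0 dB.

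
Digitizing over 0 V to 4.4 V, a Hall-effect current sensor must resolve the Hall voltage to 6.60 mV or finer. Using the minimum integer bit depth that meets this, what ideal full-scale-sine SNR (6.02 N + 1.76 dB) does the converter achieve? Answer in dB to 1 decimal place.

V_FS = 4.4 V.
4.4 V / 6.60 mV = 666.7. Since 2^9 = 512 and 2^10 = 1024, N = 10.
SNR = 6.02 × 10 + 1.76 = 61.96 dB.

62.0 dB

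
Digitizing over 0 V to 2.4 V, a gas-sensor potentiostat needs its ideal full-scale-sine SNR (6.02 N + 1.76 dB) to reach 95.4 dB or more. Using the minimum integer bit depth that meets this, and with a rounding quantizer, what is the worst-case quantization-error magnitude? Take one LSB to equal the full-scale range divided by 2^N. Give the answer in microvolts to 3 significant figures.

Full-scale range = 2.4 V.
Solving 6.02 N ≥ 95.4 − 1.76: N ≥ 15.555. Round up → N = 16.
LSB = 2.4 V ÷ 2^16 = 2.4/65536 V = 36.621 µV.
Half an LSB is 18.3 µV.

18.3 µV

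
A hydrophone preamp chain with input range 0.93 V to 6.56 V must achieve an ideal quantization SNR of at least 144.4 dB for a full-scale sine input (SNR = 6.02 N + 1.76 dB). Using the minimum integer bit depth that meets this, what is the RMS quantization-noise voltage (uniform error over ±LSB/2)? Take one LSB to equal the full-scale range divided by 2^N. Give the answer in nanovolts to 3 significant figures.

Range = 6.56 − (0.93) = 5.63 V.
Required N = ⌈(144.4 − 1.76)/6.02⌉ = ⌈23.694⌉ = 24.
One LSB is 5.63 V / 16777216 = 335.57 nV.
σ_q = LSB/√12 = 335.57 nV/3.4641 = 96.9 nV.

96.9 nV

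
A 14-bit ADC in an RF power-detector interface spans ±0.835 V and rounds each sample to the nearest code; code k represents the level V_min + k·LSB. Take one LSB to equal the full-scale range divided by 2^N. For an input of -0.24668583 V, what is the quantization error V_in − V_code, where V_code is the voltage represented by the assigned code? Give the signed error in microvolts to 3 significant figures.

−18.3 µV

The full-scale span is 0.835 − (-0.835) = 1.67 V. LSB = 1.67 V / 2^14 ≈ 101.9 µV.
(V_in − V_min)/LSB = (-0.24668583 − (-0.835)) × 16384/1.67 = 5771.8200 → nearest code k = 5772.
V_code = -0.835 + (5772/16384) × 1.67 = -0.24666748047 V.
Error = V_in − V_code = -0.24668583 − (-0.24666748047) = −18.3 µV.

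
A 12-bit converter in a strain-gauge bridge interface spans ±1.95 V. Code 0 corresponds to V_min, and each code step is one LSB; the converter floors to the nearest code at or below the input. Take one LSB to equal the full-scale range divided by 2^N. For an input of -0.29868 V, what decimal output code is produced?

1734

The full-scale span is 1.95 − (-1.95) = 3.9 V. LSB = 3.9 V / 2^12 ≈ 0.9521 mV.
(V_in − V_min) × 2^12/range = (-0.29868 − (-1.95)) × 4096/3.9 = 1734.309.
Floor → code = 1734.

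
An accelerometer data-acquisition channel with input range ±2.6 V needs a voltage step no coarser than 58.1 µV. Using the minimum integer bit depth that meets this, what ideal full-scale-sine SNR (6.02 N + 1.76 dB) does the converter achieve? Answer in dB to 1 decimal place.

Span: 2.6 V − (-2.6 V) = 5.2 V.
Need 2^N ≥ 5.2 V / 58.1 µV = 89500 → N_min = 17.
6.02(17) + 1.76 = 104.10 dB.

104.1 dB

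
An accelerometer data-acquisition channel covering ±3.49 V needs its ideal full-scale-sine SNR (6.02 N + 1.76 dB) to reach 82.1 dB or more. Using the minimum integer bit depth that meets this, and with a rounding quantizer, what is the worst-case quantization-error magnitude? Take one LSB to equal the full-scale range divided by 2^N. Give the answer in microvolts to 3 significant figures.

Span: 3.49 V − (-3.49 V) = 6.98 V.
N ≥ (82.1 − 1.76)/6.02 = 13.346 → N_min = 14.
One LSB is 6.98 V / 16384 = 426.03 µV.
Max error for round-to-nearest is LSB/2 = 213 µV.

213 µV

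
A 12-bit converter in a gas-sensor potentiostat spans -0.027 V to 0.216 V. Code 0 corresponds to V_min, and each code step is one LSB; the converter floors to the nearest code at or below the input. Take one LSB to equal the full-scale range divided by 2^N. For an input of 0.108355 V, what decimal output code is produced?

The full-scale span is 0.216 − (-0.027) = 0.243 V. LSB = 0.243 V / 2^12 ≈ 59.33 µV.
code = ⌊(V_in − V_min)/LSB⌋ = ⌊(V_in − V_min) × 2^12 / range⌋
     = ⌊(0.108355 − (-0.027)) × 4096 / 0.243⌋ = ⌊0.135355 × 4096/0.243⌋
     = ⌊2281.539⌋ = 2281.

2281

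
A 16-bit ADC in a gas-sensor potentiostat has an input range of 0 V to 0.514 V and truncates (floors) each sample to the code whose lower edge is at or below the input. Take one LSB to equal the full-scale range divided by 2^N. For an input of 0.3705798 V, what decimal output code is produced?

Full-scale range = 0.514 V. LSB = 0.514 V / 2^16 ≈ 7.843 µV.
(V_in − V_min) × 2^16/range = (0.3705798 − (0)) × 65536/0.514 = 47249.645.
Floor → code = 47249.

47249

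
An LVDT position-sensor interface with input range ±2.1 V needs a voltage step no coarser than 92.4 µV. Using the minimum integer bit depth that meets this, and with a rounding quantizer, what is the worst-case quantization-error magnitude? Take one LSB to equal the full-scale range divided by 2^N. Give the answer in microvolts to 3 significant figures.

Full-scale range = 2.1 V − (-2.1 V) = 4.2 V.
Levels needed ≥ 4.2/92.4 µV = 45450. 2^16 = 65536 suffices, so N_min = 16.
Step size = 4.2/65536 V = 64.087 µV.
Max error for round-to-nearest is LSB/2 = 32.0 µV.

32.0 µV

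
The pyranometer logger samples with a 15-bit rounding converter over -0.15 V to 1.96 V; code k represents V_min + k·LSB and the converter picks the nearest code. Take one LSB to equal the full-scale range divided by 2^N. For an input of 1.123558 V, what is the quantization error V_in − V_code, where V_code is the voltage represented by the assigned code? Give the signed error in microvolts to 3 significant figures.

Full-scale range = 1.96 V − (-0.15 V) = 2.11 V. LSB = 2.11 V / 2^15 ≈ 64.39 µV.
(V_in − V_min)/LSB = (1.123558 − (-0.15)) × 32768/2.11 = 19778.1747 → nearest code k = 19778.
V_code = V_min + k × range/2^15 = -0.15 + 19778 × 2.11/32768 = 1.1235467529 V.
V_in − V_code = 1.123558 − (1.1235467529) = +11.2 µV.

+11.2 µV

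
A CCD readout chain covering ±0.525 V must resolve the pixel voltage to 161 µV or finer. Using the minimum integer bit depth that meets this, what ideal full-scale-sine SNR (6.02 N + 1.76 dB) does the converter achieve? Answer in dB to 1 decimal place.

80.0 dB

Full-scale range = 0.525 V − (-0.525 V) = 1.05 V.
Need 2^N ≥ 1.05 V / 161 µV = 6522 → N_min = 13.
Ideal SNR at N = 13: 6.02·13 + 1.76 = 80.0 dB.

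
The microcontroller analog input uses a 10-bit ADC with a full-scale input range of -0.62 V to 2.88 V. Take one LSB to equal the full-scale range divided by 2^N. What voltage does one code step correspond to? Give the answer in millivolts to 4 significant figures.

Span: 2.88 V − (-0.62 V) = 3.5 V.
Number of codes = 2^10 = 1024.
One LSB is 3.5 V / 1024 = 3.418 mV.

3.418 mV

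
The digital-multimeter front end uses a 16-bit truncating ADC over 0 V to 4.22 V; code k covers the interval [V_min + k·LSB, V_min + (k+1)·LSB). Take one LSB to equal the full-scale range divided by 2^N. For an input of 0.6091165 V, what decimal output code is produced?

9459

V_FS = 4.22 V. LSB = 4.22 V / 2^16 ≈ 64.39 µV.
V_in − V_min = 0.6091165 − (0) = 0.6091165 V.
Divide by LSB: 0.6091165 × 65536/4.22 = 9459.4926.
Truncating gives code 9459.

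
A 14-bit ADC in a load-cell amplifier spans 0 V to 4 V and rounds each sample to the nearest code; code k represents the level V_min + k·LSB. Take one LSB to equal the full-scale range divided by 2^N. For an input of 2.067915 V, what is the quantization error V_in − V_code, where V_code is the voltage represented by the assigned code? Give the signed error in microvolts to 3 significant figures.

Range is 4 V. LSB = 4 V / 2^14 ≈ 244.1 µV.
Position in LSBs: (2.067915 − (0)) × 16384/4 = 8470.1798; rounding gives k = 8470.
V_code = 0 + (8470/16384) × 4 = 2.0678710938 V.
Error = V_in − V_code = 2.067915 − (2.0678710938) = +43.9 µV.

+43.9 µV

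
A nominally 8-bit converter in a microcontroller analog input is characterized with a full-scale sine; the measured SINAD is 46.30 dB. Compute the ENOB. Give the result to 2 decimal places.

7.40 bits

ENOB = (SINAD − 1.76) / 6.02 = (46.30 − 1.76) / 6.02 = 44.54 / 6.02 = 7.3987.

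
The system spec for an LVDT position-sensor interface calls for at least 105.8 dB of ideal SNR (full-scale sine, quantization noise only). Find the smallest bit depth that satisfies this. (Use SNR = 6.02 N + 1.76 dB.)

Solving 6.02 N ≥ 105.8 − 1.76: N ≥ 17.282. Round up → N = 18.

18 bits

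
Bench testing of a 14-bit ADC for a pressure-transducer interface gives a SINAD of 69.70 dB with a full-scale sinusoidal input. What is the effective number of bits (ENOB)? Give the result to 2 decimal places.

ENOB = (69.70 − 1.76)/6.02 = 11.2857 bits.

11.29 bits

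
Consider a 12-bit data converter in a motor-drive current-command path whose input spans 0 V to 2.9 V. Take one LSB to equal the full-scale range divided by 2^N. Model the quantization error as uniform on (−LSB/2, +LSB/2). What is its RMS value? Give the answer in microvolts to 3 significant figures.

Full-scale range = 2.9 V.
LSB = 2.9 V ÷ 2^12 = 2.9/4096 V = 0.70801 mV.
For a uniform distribution on [−LSB/2, +LSB/2], V_rms = LSB/√12 = 0.70801 mV/3.4641 = 204 µV.

204 µV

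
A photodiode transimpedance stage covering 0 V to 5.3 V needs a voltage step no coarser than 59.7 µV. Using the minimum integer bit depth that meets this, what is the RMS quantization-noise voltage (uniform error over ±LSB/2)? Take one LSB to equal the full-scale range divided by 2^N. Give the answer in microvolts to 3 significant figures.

11.7 µV

Span = 5.3 V.
Levels needed ≥ 5.3/59.7 µV = 88780. 2^17 = 131072 suffices, so N_min = 17.
One LSB is 5.3 V / 131072 = 40.436 µV.
RMS noise = LSB/√12 = 11.7 µV.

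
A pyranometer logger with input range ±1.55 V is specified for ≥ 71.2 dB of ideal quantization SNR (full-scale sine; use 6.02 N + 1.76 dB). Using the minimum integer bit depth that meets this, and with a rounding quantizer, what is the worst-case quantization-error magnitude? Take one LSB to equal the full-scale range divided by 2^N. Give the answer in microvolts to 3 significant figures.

Span: 1.55 V − (-1.55 V) = 3.1 V.
6.02 N + 1.76 ≥ 71.2 gives N ≥ 11.535, so the minimum integer is 12.
LSB = 3.1 V ÷ 2^12 = 3.1/4096 V = 0.75684 mV.
Half an LSB is 378 µV.

378 µV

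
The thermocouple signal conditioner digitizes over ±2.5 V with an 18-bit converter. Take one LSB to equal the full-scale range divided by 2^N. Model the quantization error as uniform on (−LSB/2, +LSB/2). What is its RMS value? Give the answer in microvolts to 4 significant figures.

Range = 2.5 − (-2.5) = 5 V.
One LSB is 5 V / 262144 = 19.0735 µV.
RMS of a uniform error over width LSB is LSB/√12 = 5.506 µV.

5.506 µV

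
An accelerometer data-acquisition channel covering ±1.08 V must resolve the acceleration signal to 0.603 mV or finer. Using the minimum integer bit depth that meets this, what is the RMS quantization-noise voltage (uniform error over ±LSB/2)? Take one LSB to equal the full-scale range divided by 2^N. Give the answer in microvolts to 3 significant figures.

152 µV

Full-scale range = 1.08 V − (-1.08 V) = 2.16 V.
Required number of levels: 2.16/0.603 mV = 3582.1; smallest N with 2^N ≥ that is 12.
Step size = 2.16/4096 V = 0.52734 mV.
σ_q = LSB/√12 = 0.52734 mV/3.4641 = 152 µV.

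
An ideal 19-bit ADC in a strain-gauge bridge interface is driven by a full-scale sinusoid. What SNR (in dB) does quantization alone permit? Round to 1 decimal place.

For an ideal N-bit converter with full-scale sine input, SNR = 6.02 N + 1.76 dB. SNR = 6.02 × 19 + 1.76 = 114.38 + 1.76 = 116.14 dB.

116.1 dB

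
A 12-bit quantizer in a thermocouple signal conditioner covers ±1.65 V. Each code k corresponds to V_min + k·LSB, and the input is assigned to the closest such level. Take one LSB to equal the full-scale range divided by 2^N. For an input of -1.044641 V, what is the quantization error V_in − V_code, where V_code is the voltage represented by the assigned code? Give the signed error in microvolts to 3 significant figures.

The full-scale span is 1.65 − (-1.65) = 3.3 V. LSB = 3.3 V / 2^12 ≈ 0.8057 mV.
(V_in − V_min)/LSB = (-1.044641 − (-1.65)) × 4096/3.3 = 751.3789 → nearest code k = 751.
V_code = V_min + k × range/2^12 = -1.65 + 751 × 3.3/4096 = -1.044946289 V.
Error = V_in − V_code = -1.044641 − (-1.044946289) = +305 µV.

+305 µV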